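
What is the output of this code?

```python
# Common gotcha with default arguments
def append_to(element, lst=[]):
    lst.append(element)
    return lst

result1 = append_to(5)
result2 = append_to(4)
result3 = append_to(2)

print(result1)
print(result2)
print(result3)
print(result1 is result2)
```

Key concept: mutable default argument gotcha.
Step by step:
`result1 = append_to(5)` → result1 = [5]
`result2 = append_to(4)` → result1 = [5, 4] (same object as result2); result2 = [5, 4] (same object as result1)
`result3 = append_to(2)` → result1 = [5, 4, 2] (same object as result2, result3); result2 = [5, 4, 2] (same object as result1, result3); result3 = [5, 4, 2] (same object as result1, result2)
`print(result1)` → prints [5, 4, 2]
`print(result2)` → prints [5, 4, 2]
`print(result3)` → prints [5, 4, 2]
`print(result1 is result2)` → prints True

Answer:
[5, 4, 2]
[5, 4, 2]
[5, 4, 2]
True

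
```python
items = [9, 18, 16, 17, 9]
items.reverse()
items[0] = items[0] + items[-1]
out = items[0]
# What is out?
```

Trace:
`items = [9, 18, 16, 17, 9]` → items = [9, 18, 16, 17, 9]
`items.reverse()` → items = [9, 17, 16, 18, 9]
`items[0] = items[0] + items[-1]` → items = [18, 17, 16, 18, 9]
`out = items[0]` → out = 18
So out = 18

Answer: 18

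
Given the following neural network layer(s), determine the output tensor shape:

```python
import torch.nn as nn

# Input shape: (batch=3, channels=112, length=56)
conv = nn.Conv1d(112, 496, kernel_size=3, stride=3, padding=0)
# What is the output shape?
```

Input: (3, 112, 56) -> Output: (3, 496, 18)

Answer: (3, 496, 18)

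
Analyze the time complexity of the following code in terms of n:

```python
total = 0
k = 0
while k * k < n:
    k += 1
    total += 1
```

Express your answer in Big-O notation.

Each loop level contributes: √n. Multiplying the contributions gives O(√n).

Answer: O(√n)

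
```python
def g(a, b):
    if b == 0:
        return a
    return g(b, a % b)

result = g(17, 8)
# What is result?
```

g(17, 8) -> g(8, 1) -> g(1, 0) -> 1

Answer: 1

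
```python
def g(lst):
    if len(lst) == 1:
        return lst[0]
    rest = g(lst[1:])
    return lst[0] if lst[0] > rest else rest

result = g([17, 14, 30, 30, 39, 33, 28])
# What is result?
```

Recursive max over [17, 14, 30, 30, 39, 33, 28] = 39

Answer: 39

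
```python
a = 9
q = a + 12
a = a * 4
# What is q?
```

Trace:
`a = 9` → a = 9
`q = a + 12` → q = 21
`a = a * 4` → a = 36
So q = 21

Answer: 21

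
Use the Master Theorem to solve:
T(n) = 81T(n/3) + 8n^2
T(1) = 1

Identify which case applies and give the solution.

a=81, b=3, f(n)=8n^2. log_3(81) = 4. Since c=2 < 4, Case 1 applies: T(n) = Θ(n^log_b(a)) = O(n^4).

Answer: O(n^4) - Case 1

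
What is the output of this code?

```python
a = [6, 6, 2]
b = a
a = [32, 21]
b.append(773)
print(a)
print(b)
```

Key concept: rebinding vs mutation: a is rebound to a new list, b still points at the original.
Step by step:
`a = [6, 6, 2]` → a = [6, 6, 2]
`b = a` → b = [6, 6, 2] (same object as a)
`a = [32, 21]` → a = [32, 21]
`b.append(773)` → b = [6, 6, 2, 773]
`print(a)` → prints [32, 21]
`print(b)` → prints [6, 6, 2, 773]

Answer:
[32, 21]
[6, 6, 2, 773]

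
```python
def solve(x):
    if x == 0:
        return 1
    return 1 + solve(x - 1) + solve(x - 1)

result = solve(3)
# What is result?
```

solve(x) = 1 + 2·solve(x-1), solve(0)=1. Closed form: (1+1)·2^3 - 1 = 15.

Answer: 15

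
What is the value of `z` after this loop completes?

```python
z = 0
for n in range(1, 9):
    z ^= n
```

XOR of 1 to 8
`z` takes the values: 0 → 1 → 3 → 0 → 4 → 1 → 7 → 0 → 8

Answer: 8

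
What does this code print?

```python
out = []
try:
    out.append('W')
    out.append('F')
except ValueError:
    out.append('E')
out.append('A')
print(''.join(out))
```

Execution trace: 'W' (try body) → 'F' (try body, no exception) → 'A' (after the try/except). Output: WFA

Answer: WFA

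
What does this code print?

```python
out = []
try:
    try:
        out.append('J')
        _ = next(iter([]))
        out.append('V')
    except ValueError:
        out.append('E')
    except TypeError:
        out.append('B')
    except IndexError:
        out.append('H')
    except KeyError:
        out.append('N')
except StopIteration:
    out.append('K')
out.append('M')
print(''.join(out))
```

Execution trace: 'J' (try body) → 'K' (outer except StopIteration) → 'M' (after the try/except). Output: JKM

Answer: JKM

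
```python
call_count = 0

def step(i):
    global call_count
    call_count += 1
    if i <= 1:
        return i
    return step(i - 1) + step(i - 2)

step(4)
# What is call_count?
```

Calls(i) = 1 + Calls(i-1) + Calls(i-2); Calls(0)=Calls(1)=1. For i=4 this gives 9.

Answer: 9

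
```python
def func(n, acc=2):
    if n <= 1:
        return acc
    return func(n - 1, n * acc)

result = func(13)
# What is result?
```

Accumulator trace (n, acc): (13, 2) -> (12, 26) -> (11, 312) -> (10, 3432) -> (9, 34320) -> (8, 308880) -> (7, 2471040) -> (6, 17297280) -> (5, 103783680) -> (4, 518918400) -> (3, 2075673600) -> (2, 6227020800) -> (1, 12454041600) -> return 12454041600

Answer: 12454041600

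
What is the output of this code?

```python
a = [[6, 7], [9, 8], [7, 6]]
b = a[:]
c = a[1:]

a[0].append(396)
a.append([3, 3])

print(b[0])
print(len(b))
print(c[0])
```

Key concept: slice with nested mutation.
Step by step:
`a = [[6, 7], [9, 8], [7, 6]]` → a = [[6, 7], [9, 8], [7, 6]]
`b = a[:]` → b = [[6, 7], [9, 8], [7, 6]]
`c = a[1:]` → c = [[9, 8], [7, 6]]
`a[0].append(396)` → a = [[6, 7, 396], [9, 8], [7, 6]]; b = [[6, 7, 396], [9, 8], [7, 6]]
`a.append([3, 3])` → a = [[6, 7, 396], [9, 8], [7, 6], [3, 3]]
`print(b[0])` → prints [6, 7, 396]
`print(len(b))` → prints 3
`print(c[0])` → prints [9, 8]

Answer:
[6, 7, 396]
3
[9, 8]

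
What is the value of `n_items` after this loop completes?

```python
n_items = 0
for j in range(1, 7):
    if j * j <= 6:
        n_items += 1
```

Count numbers where j² ≤ 6
`n_items` takes the values: 0 → 1 → 2

Answer: 2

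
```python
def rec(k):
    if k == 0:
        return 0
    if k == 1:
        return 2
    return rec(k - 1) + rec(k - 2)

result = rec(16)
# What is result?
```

Build up from base cases: rec(0)=0, rec(1)=2, rec(2)=2, rec(3)=4, rec(4)=6, rec(5)=10, rec(6)=16, ..., rec(16)=1974

Answer: 1974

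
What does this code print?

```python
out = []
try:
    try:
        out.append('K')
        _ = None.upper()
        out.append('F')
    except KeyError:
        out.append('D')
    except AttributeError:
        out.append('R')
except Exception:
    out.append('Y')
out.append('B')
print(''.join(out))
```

Execution trace: 'K' (inner try body) → 'R' (inner except AttributeError) → 'B' (after the try/except). Output: KRB

Answer: KRB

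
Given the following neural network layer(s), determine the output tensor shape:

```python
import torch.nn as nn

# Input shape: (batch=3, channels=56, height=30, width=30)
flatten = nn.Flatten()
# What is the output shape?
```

Input: (3, 56, 30, 30) -> Output: (3, 50400)

Answer: (3, 50400)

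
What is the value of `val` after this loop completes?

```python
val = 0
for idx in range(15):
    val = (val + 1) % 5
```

Increment mod 5, 15 times = 0
`val` takes the values: 0 → 1 → 2 → 3 → 4 → 0 → 1 → 2 → 3 → 4 → 0 → 1 → 2 → 3 → 4 → 0

Answer: 0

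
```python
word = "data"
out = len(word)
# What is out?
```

Trace:
`word = "data"` → word = 'data'
`out = len(word)` → out = 4
So out = 4

Answer: 4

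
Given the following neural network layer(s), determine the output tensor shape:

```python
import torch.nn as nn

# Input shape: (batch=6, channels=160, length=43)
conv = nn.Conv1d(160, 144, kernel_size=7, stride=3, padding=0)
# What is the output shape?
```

Input: (6, 160, 43) -> Output: (6, 144, 13)

Answer: (6, 144, 13)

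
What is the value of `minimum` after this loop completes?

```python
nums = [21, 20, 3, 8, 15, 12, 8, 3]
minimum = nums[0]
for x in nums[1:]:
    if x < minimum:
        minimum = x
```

Minimum of [21, 20, 3, 8, 15, 12, 8, 3]
`minimum` takes the values: 21 → 20 → 3

Answer: 3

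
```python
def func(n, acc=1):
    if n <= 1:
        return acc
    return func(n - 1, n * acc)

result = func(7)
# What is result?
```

Accumulator trace (n, acc): (7, 1) -> (6, 7) -> (5, 42) -> (4, 210) -> (3, 840) -> (2, 2520) -> (1, 5040) -> return 5040

Answer: 5040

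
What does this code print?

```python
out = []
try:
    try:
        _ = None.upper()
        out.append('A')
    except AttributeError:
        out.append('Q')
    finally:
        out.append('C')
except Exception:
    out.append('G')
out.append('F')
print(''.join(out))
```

Execution trace: 'Q' (inner except AttributeError) → 'C' (inner finally) → 'F' (after the try/except). Output: QCF

Answer: QCF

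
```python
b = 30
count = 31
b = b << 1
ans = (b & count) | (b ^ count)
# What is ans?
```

Trace:
`b = 30` → b = 30
`count = 31` → count = 31
`b = b << 1` → b = 60
`ans = (b & count) | (b ^ count)` → ans = 63
So ans = 63

Answer: 63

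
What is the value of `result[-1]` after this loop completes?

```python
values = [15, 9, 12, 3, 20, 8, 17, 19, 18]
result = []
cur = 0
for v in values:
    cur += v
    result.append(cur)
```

Cumulative sum ends at 121
`result` takes the values: [] → [15] → [15, 24] → [15, 24, 36] → [15, 24, 36, 39] → [15, 24, 36, 39, 59] → [15, 24, 36, 39, 59, 67] → [15, 24, 36, 39, 59, 67, 84] → [15, 24, 36, 39, 59, 67, 84, 103] → [15, 24, 36, 39, 59, 67, 84, 103, 121]
So `result[-1]` = 121

Answer: 121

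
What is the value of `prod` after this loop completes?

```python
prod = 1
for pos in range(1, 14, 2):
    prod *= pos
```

Product of 1, 3, 5, ... up to 13
`prod` takes the values: 1 → 3 → 15 → 105 → 945 → 10395 → 135135

Answer: 135135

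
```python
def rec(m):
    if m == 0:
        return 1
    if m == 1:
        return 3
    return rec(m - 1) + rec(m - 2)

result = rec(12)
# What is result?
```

Build up from base cases: rec(0)=1, rec(1)=3, rec(2)=4, rec(3)=7, rec(4)=11, rec(5)=18, rec(6)=29, ..., rec(12)=521

Answer: 521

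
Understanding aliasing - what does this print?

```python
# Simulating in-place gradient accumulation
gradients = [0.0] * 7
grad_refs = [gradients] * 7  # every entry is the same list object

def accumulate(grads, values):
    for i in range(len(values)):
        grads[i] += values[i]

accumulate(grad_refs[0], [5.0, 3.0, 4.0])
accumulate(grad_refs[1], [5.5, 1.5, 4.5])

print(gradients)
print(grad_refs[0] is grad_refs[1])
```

Key concept: gradient accumulation aliasing.
Step by step:
`gradients = [0.0] * 7` → gradients = [0.0, 0.0, 0.0, 0.0, 0.0, 0.0, 0.0]
`grad_refs = [gradients] * 7` → grad_refs = [[0.0, 0.0, 0.0, 0.0, 0.0, 0.0, 0.0], [0.0, 0.0, 0.0, 0.0, 0.0, 0.0, 0.0], [0.0, 0.0, 0.0, 0.0, 0.0, 0.0, 0.0], [0.0, 0.0, 0.0, 0.0, 0.0, 0.0, 0.0], [0.0, 0.0, 0.0, 0.0, 0.0, 0.0, 0.0], [0.0, 0.0, 0.0, 0.0, 0.0, 0.0, 0.0], [0.0, 0.0, 0.0, 0.0, 0.0, 0.0, 0.0]]
`accumulate(grad_refs[0], [5.0, 3.0, 4.0])` → gradients = [5.0, 3.0, 4.0, 0.0, 0.0, 0.0, 0.0]; grad_refs = [[5.0, 3.0, 4.0, 0.0, 0.0, 0.0, 0.0], [5.0, 3.0, 4.0, 0.0, 0.0, 0.0, 0.0], [5.0, 3.0, 4.0, 0.0, 0.0, 0.0, 0.0], [5.0, 3.0, 4.0, 0.0, 0.0, 0.0, 0.0], [5.0, 3.0, 4.0, 0.0, 0.0, 0.0, 0.0], [5.0, 3.0, 4.0, 0.0, 0.0, 0.0, 0.0], [5.0, 3.0, 4.0, 0.0, 0.0, 0.0, 0.0]]
`accumulate(grad_refs[1], [5.5, 1.5, 4.5])` → gradients = [10.5, 4.5, 8.5, 0.0, 0.0, 0.0, 0.0]; grad_refs = [[10.5, 4.5, 8.5, 0.0, 0.0, 0.0, 0.0], [10.5, 4.5, 8.5, 0.0, 0.0, 0.0, 0.0], [10.5, 4.5, 8.5, 0.0, 0.0, 0.0, 0.0], [10.5, 4.5, 8.5, 0.0, 0.0, 0.0, 0.0], [10.5, 4.5, 8.5, 0.0, 0.0, 0.0, 0.0], [10.5, 4.5, 8.5, 0.0, 0.0, 0.0, 0.0], [10.5, 4.5, 8.5, 0.0, 0.0, 0.0, 0.0]]
`print(gradients)` → prints [10.5, 4.5, 8.5, 0.0, 0.0, 0.0, 0.0]
`print(grad_refs[0] is grad_refs[1])` → prints True

Answer:
[10.5, 4.5, 8.5, 0.0, 0.0, 0.0, 0.0]
True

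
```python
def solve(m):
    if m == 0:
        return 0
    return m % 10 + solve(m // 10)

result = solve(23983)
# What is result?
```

Sum of digits of 23983: 3 + 8 + 9 + 3 + 2 = 25

Answer: 25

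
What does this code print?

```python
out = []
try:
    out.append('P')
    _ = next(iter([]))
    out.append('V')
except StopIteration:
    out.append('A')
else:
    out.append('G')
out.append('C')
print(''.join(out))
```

Execution trace: 'P' (try body) → 'A' (except StopIteration) → 'C' (after the try/except). Output: PAC

Answer: PAC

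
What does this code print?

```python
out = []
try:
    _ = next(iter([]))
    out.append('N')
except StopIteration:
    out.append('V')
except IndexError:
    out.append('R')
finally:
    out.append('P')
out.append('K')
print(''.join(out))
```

Execution trace: 'V' (except StopIteration) → 'P' (finally) → 'K' (after the try/except). Output: VPK

Answer: VPK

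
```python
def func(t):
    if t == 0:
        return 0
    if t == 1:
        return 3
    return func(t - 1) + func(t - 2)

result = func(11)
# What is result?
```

Build up from base cases: func(0)=0, func(1)=3, func(2)=3, func(3)=6, func(4)=9, func(5)=15, func(6)=24, ..., func(11)=267

Answer: 267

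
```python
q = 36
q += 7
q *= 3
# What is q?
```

Trace:
`q = 36` → q = 36
`q += 7` → q = 43
`q *= 3` → q = 129
So q = 129

Answer: 129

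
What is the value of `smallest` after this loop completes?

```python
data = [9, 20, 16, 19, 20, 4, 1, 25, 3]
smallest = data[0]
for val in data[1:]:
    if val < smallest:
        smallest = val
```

Minimum of [9, 20, 16, 19, 20, 4, 1, 25, 3]
`smallest` takes the values: 9 → 4 → 1

Answer: 1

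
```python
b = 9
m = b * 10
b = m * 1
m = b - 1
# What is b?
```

Trace:
`b = 9` → b = 9
`m = b * 10` → m = 90
`b = m * 1` → b = 90
`m = b - 1` → m = 89
So b = 90

Answer: 90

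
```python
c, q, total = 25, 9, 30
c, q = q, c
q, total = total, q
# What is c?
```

Trace:
`c, q, total = 25, 9, 30` → c = 25; q = 9; total = 30
`c, q = q, c` → c = 9; q = 25
`q, total = total, q` → q = 30; total = 25
So c = 9

Answer: 9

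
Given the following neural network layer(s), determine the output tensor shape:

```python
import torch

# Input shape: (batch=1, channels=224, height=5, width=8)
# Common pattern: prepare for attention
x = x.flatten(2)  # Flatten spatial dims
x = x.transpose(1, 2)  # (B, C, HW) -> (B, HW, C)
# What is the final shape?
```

Input: (1, 224, 5, 8) -> after flatten(2): (1, 224, 40) -> Output: (1, 40, 224)

Answer: (1, 40, 224)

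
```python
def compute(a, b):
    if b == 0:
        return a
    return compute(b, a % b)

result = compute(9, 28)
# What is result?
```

compute(9, 28) -> compute(28, 9) -> compute(9, 1) -> compute(1, 0) -> 1

Answer: 1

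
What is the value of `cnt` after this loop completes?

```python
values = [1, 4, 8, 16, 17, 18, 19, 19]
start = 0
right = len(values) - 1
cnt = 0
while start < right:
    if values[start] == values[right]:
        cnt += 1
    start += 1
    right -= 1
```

Count matching pairs from ends
`cnt` takes the values: 0

Answer: 0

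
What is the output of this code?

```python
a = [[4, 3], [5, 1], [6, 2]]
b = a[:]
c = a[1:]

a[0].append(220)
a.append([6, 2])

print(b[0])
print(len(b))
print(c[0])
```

Key concept: slice with nested mutation.
Step by step:
`a = [[4, 3], [5, 1], [6, 2]]` → a = [[4, 3], [5, 1], [6, 2]]
`b = a[:]` → b = [[4, 3], [5, 1], [6, 2]]
`c = a[1:]` → c = [[5, 1], [6, 2]]
`a[0].append(220)` → a = [[4, 3, 220], [5, 1], [6, 2]]; b = [[4, 3, 220], [5, 1], [6, 2]]
`a.append([6, 2])` → a = [[4, 3, 220], [5, 1], [6, 2], [6, 2]]
`print(b[0])` → prints [4, 3, 220]
`print(len(b))` → prints 3
`print(c[0])` → prints [5, 1]

Answer:
[4, 3, 220]
3
[5, 1]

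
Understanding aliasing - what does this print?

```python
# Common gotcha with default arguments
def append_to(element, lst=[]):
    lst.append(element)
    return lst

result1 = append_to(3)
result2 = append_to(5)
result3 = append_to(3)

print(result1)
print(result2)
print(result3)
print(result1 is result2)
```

Key concept: mutable default argument gotcha.
Step by step:
`result1 = append_to(3)` → result1 = [3]
`result2 = append_to(5)` → result1 = [3, 5] (same object as result2); result2 = [3, 5] (same object as result1)
`result3 = append_to(3)` → result1 = [3, 5, 3] (same object as result2, result3); result2 = [3, 5, 3] (same object as result1, result3); result3 = [3, 5, 3] (same object as result1, result2)
`print(result1)` → prints [3, 5, 3]
`print(result2)` → prints [3, 5, 3]
`print(result3)` → prints [3, 5, 3]
`print(result1 is result2)` → prints True

Answer:
[3, 5, 3]
[3, 5, 3]
[3, 5, 3]
True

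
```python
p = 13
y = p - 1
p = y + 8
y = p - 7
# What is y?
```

Trace:
`p = 13` → p = 13
`y = p - 1` → y = 12
`p = y + 8` → p = 20
`y = p - 7` → y = 13
So y = 13

Answer: 13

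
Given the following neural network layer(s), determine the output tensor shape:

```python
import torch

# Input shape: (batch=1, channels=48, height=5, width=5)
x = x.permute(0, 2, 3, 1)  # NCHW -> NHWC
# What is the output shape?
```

Input: (1, 48, 5, 5) -> Output: (1, 5, 5, 48)

Answer: (1, 5, 5, 48)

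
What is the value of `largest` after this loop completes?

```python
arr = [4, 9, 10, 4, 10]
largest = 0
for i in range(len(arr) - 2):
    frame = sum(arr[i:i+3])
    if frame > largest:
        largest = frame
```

Max sum of 3-element window in [4, 9, 10, 4, 10]
`largest` takes the values: 0 → 23 → 24

Answer: 24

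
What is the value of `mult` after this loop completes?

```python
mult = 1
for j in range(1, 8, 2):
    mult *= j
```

Product of 1, 3, 5, ... up to 7
`mult` takes the values: 1 → 3 → 15 → 105

Answer: 105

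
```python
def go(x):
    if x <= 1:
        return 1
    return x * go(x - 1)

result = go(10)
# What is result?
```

go(10) = 10 * 9 * 8 * 7 * 6 * 5 * 4 * 3 * 2 * 1 = 3628800

Answer: 3628800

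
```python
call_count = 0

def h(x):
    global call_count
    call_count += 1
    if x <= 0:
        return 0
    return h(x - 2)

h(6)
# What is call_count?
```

Linear recursion stepping by 2: 4 calls from x=6 down to ≤0.

Answer: 4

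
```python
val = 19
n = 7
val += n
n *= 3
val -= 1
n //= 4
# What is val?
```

Trace:
`val = 19` → val = 19
`n = 7` → n = 7
`val += n` → val = 26
`n *= 3` → n = 21
`val -= 1` → val = 25
`n //= 4` → n = 5
So val = 25

Answer: 25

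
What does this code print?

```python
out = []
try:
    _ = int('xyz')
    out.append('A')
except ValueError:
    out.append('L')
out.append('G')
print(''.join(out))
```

Execution trace: 'L' (except ValueError) → 'G' (after the try/except). Output: LG

Answer: LG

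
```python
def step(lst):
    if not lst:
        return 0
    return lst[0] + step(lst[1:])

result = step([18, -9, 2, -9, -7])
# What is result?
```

18 + (-9) + 2 + (-9) + (-7) + 0 = -5

Answer: -5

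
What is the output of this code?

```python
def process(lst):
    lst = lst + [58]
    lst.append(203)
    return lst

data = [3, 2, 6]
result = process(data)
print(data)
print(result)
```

Key concept: rebinding parameter vs mutation.
Step by step:
`data = [3, 2, 6]` → data = [3, 2, 6]
`result = process(data)` → result = [3, 2, 6, 58, 203]
`print(data)` → prints [3, 2, 6]
`print(result)` → prints [3, 2, 6, 58, 203]

Answer:
[3, 2, 6]
[3, 2, 6, 58, 203]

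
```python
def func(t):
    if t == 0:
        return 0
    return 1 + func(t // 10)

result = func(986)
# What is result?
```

Count of digits of 986: 3

Answer: 3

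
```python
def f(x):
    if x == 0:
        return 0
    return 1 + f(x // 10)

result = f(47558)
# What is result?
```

Count of digits of 47558: 5

Answer: 5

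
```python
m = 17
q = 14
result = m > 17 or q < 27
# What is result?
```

Trace:
`m = 17` → m = 17
`q = 14` → q = 14
`result = m > 17 or q < 27` → result = True
So result = True

Answer: True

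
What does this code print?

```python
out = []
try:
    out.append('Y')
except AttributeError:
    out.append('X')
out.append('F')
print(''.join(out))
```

Execution trace: 'Y' (try body, no exception) → 'F' (after the try/except). Output: YF

Answer: YF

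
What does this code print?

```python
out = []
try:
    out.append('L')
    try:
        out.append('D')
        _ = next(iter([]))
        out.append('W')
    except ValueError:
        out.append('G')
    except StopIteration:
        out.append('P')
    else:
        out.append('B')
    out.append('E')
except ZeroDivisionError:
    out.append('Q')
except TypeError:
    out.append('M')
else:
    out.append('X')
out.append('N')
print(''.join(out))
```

Execution trace: 'L' (try body) → 'D' (inner try body) → 'P' (inner except StopIteration) → 'E' (try body, no exception) → 'X' (else) → 'N' (after the try/except). Output: LDPEXN

Answer: LDPEXN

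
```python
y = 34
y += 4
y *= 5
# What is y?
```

Trace:
`y = 34` → y = 34
`y += 4` → y = 38
`y *= 5` → y = 190
So y = 190

Answer: 190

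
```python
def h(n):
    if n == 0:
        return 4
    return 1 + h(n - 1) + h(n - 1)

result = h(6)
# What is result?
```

h(n) = 1 + 2·h(n-1), h(0)=4. Closed form: (4+1)·2^6 - 1 = 319.

Answer: 319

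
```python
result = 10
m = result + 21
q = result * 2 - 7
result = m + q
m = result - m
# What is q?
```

Trace:
`result = 10` → result = 10
`m = result + 21` → m = 31
`q = result * 2 - 7` → q = 13
`result = m + q` → result = 44
`m = result - m` → m = 13
So q = 13

Answer: 13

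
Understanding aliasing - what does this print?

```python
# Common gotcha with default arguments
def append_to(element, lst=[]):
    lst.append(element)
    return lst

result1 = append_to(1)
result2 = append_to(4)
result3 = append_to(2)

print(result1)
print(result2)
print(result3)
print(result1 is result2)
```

Key concept: mutable default argument gotcha.
Step by step:
`result1 = append_to(1)` → result1 = [1]
`result2 = append_to(4)` → result1 = [1, 4] (same object as result2); result2 = [1, 4] (same object as result1)
`result3 = append_to(2)` → result1 = [1, 4, 2] (same object as result2, result3); result2 = [1, 4, 2] (same object as result1, result3); result3 = [1, 4, 2] (same object as result1, result2)
`print(result1)` → prints [1, 4, 2]
`print(result2)` → prints [1, 4, 2]
`print(result3)` → prints [1, 4, 2]
`print(result1 is result2)` → prints True

Answer:
[1, 4, 2]
[1, 4, 2]
[1, 4, 2]
True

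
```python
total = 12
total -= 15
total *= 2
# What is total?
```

Trace:
`total = 12` → total = 12
`total -= 15` → total = -3
`total *= 2` → total = -6
So total = -6

Answer: -6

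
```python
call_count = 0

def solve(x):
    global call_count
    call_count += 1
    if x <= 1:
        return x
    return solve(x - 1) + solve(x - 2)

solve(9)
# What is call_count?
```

Calls(x) = 1 + Calls(x-1) + Calls(x-2); Calls(0)=Calls(1)=1. For x=9 this gives 109.

Answer: 109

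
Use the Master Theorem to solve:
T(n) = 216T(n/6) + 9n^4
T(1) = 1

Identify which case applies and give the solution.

a=216, b=6, f(n)=9n^4. log_6(216) = 3. Since c=4 > 3 and the regularity condition holds (216(n/6)^4 = (216/6^4)n^4 with 216/6^4 < 1), Case 3 applies: T(n) = Θ(f(n)) = O(n^4).

Answer: O(n^4) - Case 3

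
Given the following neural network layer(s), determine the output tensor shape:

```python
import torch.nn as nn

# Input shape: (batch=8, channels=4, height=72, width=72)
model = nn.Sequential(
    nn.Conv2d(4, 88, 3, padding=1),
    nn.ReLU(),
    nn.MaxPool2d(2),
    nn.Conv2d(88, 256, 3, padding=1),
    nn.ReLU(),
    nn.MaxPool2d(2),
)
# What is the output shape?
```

Input: (8, 4, 72, 72) -> after first Conv2d: (8, 88, 72, 72) -> after first MaxPool2d: (8, 88, 36, 36) -> after second Conv2d: (8, 256, 36, 36) -> Output: (8, 256, 18, 18)

Answer: (8, 256, 18, 18)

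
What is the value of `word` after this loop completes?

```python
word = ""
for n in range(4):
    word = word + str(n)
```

Concatenate digits 0 to 3
`word` takes the values: "" → "0" → "01" → "012" → "0123"

Answer: "0123"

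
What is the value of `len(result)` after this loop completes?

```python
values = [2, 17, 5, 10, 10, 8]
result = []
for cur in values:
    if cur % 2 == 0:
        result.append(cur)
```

Count even numbers in [2, 17, 5, 10, 10, 8]
`result` takes the values: [] → [2] → [2, 10] → [2, 10, 10] → [2, 10, 10, 8]
So `len(result)` = 4

Answer: 4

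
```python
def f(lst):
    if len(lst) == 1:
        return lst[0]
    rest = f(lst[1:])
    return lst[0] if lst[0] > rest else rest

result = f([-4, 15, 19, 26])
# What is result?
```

Recursive max over [-4, 15, 19, 26] = 26

Answer: 26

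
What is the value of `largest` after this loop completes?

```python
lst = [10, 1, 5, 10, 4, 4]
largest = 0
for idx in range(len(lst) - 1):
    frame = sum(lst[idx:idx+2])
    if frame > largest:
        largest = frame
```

Max sum of 2-element window in [10, 1, 5, 10, 4, 4]
`largest` takes the values: 0 → 11 → 15

Answer: 15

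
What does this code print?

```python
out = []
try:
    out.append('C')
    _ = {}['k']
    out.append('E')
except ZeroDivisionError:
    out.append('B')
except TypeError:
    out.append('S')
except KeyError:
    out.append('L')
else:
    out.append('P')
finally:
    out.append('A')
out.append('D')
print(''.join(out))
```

Execution trace: 'C' (try body) → 'L' (except KeyError) → 'A' (finally) → 'D' (after the try/except). Output: CLAD

Answer: CLAD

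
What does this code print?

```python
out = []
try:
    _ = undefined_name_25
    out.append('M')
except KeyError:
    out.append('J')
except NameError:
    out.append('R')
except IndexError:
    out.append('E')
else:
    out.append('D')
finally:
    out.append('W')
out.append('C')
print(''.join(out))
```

Execution trace: 'R' (except NameError) → 'W' (finally) → 'C' (after the try/except). Output: RWC

Answer: RWC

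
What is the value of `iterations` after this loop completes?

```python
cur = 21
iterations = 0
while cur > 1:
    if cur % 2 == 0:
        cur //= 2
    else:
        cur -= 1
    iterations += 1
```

Steps to reduce 21 to 1
`iterations` takes the values: 0 → 1 → 2 → 3 → 4 → 5 → 6

Answer: 6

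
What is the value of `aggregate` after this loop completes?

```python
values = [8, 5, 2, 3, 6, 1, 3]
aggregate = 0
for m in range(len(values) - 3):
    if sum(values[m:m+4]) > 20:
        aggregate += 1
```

Count windows with sum > 20
`aggregate` takes the values: 0

Answer: 0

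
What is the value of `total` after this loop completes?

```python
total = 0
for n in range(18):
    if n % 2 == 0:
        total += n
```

Sum of even numbers 0 to 17
`total` takes the values: 0 → 2 → 6 → 12 → 20 → 30 → 42 → 56 → 72

Answer: 72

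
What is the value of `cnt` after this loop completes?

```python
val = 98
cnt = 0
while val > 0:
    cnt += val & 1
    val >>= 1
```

Count set bits in 98 (binary: 0b1100010)
`cnt` takes the values: 0 → 1 → 2 → 3

Answer: 3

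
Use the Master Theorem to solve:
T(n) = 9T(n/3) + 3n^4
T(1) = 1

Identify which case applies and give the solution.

a=9, b=3, f(n)=3n^4. log_3(9) = 2. Since c=4 > 2 and the regularity condition holds (9(n/3)^4 = (9/3^4)n^4 with 9/3^4 < 1), Case 3 applies: T(n) = Θ(f(n)) = O(n^4).

Answer: O(n^4) - Case 3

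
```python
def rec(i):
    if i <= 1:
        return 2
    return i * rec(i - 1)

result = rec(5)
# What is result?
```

rec(5) = 5 * 4 * 3 * 2 * 2 = 240

Answer: 240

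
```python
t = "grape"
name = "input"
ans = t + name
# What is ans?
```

Trace:
`t = "grape"` → t = 'grape'
`name = "input"` → name = 'input'
`ans = t + name` → ans = 'grapeinput'
So ans = 'grapeinput'

Answer: 'grapeinput'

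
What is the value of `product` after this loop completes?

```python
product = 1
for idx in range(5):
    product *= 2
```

2^5 = 32
`product` takes the values: 1 → 2 → 4 → 8 → 16 → 32

Answer: 32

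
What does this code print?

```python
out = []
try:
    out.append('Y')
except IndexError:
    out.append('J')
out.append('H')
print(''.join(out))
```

Execution trace: 'Y' (try body, no exception) → 'H' (after the try/except). Output: YH

Answer: YH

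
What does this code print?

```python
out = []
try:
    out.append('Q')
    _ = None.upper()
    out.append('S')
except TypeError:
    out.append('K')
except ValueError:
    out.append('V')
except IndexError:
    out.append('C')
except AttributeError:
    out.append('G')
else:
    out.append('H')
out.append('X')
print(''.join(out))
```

Execution trace: 'Q' (try body) → 'G' (except AttributeError) → 'X' (after the try/except). Output: QGX

Answer: QGX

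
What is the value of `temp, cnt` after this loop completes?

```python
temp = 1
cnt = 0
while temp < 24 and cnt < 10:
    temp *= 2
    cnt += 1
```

Double until >= 24 or 10 iterations
`temp, cnt` takes the values: (1, 0) → (2, 0) → (2, 1) → (4, 1) → (4, 2) → (8, 2) → (8, 3) → (16, 3) → (16, 4) → (32, 4) → (32, 5)

Answer: 32, 5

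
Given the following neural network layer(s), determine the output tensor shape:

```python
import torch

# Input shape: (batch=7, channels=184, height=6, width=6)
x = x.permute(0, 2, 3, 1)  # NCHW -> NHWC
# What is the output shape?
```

Input: (7, 184, 6, 6) -> Output: (7, 6, 6, 184)

Answer: (7, 6, 6, 184)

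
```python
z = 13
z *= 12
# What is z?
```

Trace:
`z = 13` → z = 13
`z *= 12` → z = 156
So z = 156

Answer: 156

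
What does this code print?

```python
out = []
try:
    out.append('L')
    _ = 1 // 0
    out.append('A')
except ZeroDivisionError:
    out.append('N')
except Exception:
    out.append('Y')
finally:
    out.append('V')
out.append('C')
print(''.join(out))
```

Execution trace: 'L' (try body) → 'N' (except ZeroDivisionError) → 'V' (finally) → 'C' (after the try/except). Output: LNVC

Answer: LNVC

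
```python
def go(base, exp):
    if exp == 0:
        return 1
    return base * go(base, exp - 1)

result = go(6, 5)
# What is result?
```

go(6, 5) = 6 * 6 * 6 * 6 * 6 = 7776

Answer: 7776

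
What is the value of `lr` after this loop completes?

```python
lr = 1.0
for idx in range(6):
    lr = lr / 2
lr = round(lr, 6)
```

Halving LR 6 times: 1 / 2^6
`lr` takes the values: 1.0 → 0.5 → 0.25 → 0.125 → 0.0625 → 0.03125 → 0.015625

Answer: 0.015625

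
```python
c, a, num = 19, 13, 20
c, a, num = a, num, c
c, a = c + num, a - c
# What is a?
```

Trace:
`c, a, num = 19, 13, 20` → c = 19; a = 13; num = 20
`c, a, num = a, num, c` → c = 13; a = 20; num = 19
`c, a = c + num, a - c` → c = 32; a = 7
So a = 7

Answer: 7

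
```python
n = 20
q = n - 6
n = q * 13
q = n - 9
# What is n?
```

Trace:
`n = 20` → n = 20
`q = n - 6` → q = 14
`n = q * 13` → n = 182
`q = n - 9` → q = 173
So n = 182

Answer: 182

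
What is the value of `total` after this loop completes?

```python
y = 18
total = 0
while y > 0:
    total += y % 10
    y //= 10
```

Sum digits of 18
`total` takes the values: 0 → 8 → 9

Answer: 9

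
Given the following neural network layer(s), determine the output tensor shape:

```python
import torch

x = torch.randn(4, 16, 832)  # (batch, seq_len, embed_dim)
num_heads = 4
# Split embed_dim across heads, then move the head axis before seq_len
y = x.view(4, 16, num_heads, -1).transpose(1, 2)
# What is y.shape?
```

Input: (4, 16, 832) -> head_dim = 832 // 4 = 208; after view: (4, 16, 4, 208) -> after transpose(1, 2): (4, 4, 16, 208) -> Output: (4, 4, 16, 208)

Answer: (4, 4, 16, 208)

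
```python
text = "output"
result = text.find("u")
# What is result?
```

Trace:
`text = "output"` → text = 'output'
`result = text.find("u")` → result = 1
So result = 1

Answer: 1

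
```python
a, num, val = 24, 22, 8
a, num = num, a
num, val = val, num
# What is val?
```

Trace:
`a, num, val = 24, 22, 8` → a = 24; num = 22; val = 8
`a, num = num, a` → a = 22; num = 24
`num, val = val, num` → num = 8; val = 24
So val = 24

Answer: 24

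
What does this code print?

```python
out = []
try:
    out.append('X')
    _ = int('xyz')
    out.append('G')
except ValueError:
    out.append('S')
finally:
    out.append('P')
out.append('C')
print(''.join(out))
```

Execution trace: 'X' (try body) → 'S' (except ValueError) → 'P' (finally) → 'C' (after the try/except). Output: XSPC

Answer: XSPC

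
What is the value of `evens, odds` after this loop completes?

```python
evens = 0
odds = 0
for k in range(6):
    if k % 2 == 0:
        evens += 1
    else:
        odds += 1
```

Count evens and odds in range(6)
`evens, odds` takes the values: (0, 0) → (1, 0) → (1, 1) → (2, 1) → (2, 2) → (3, 2) → (3, 3)

Answer: 3, 3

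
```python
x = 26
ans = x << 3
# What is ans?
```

Trace:
`x = 26` → x = 26
`ans = x << 3` → ans = 208
So ans = 208

Answer: 208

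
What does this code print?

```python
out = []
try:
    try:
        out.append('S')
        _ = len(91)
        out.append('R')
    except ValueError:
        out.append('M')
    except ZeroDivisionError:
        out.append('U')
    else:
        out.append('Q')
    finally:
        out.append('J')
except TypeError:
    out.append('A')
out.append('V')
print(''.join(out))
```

Execution trace: 'S' (inner try body) → 'J' (inner finally) → 'A' (outer except TypeError) → 'V' (after the try/except). Output: SJAV

Answer: SJAV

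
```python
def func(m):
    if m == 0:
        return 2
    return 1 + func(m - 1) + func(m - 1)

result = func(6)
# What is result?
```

func(m) = 1 + 2·func(m-1), func(0)=2. Closed form: (2+1)·2^6 - 1 = 191.

Answer: 191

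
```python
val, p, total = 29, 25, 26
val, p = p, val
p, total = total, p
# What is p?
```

Trace:
`val, p, total = 29, 25, 26` → val = 29; p = 25; total = 26
`val, p = p, val` → val = 25; p = 29
`p, total = total, p` → p = 26; total = 29
So p = 26

Answer: 26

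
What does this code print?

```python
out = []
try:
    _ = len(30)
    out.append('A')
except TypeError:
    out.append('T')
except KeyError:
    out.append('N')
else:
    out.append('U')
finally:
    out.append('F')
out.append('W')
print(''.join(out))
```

Execution trace: 'T' (except TypeError) → 'F' (finally) → 'W' (after the try/except). Output: TFW

Answer: TFW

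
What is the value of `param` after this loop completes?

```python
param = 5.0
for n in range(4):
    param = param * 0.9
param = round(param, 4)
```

Exponential decay: 5.0 * 0.9^4
`param` takes the values: 5.0 → 4.5 → 4.05 → 3.645 → 3.2805

Answer: 3.2805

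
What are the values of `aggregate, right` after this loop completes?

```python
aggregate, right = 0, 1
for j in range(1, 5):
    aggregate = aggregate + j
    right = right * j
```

Sum and factorial of 1 to 4
`aggregate, right` takes the values: (0, 1) → (1, 1) → (3, 1) → (3, 2) → (6, 2) → (6, 6) → (10, 6) → (10, 24)

Answer: 10, 24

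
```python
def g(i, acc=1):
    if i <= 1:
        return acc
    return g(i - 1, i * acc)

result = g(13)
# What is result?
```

Accumulator trace (n, acc): (13, 1) -> (12, 13) -> (11, 156) -> (10, 1716) -> (9, 17160) -> (8, 154440) -> (7, 1235520) -> (6, 8648640) -> (5, 51891840) -> (4, 259459200) -> (3, 1037836800) -> (2, 3113510400) -> (1, 6227020800) -> return 6227020800

Answer: 6227020800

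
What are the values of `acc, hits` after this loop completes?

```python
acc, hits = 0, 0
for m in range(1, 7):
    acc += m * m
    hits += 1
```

Sum of squares and count
`acc, hits` takes the values: (0, 0) → (1, 0) → (1, 1) → (5, 1) → (5, 2) → (14, 2) → (14, 3) → (30, 3) → (30, 4) → (55, 4) → (55, 5) → (91, 5) → (91, 6)

Answer: 91, 6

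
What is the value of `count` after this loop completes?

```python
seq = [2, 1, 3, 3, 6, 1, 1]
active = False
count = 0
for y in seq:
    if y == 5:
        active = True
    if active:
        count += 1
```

Count elements after first 5 in [2, 1, 3, 3, 6, 1, 1]
`count` takes the values: 0

Answer: 0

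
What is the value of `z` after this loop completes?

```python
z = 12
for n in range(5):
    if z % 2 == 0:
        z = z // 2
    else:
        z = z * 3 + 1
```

Collatz-style transformation from 12
`z` takes the values: 12 → 6 → 3 → 10 → 5 → 16

Answer: 16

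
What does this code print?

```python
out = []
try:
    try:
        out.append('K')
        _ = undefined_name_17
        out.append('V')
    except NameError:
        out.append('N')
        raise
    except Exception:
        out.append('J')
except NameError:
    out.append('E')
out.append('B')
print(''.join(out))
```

Execution trace: 'K' (inner try body) → 'N' (inner except NameError) → 'E' (outer except NameError) → 'B' (after the try/except). Output: KNEB

Answer: KNEB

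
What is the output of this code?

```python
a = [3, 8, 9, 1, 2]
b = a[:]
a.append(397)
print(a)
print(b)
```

Key concept: slice [:] creates copy.
Step by step:
`a = [3, 8, 9, 1, 2]` → a = [3, 8, 9, 1, 2]
`b = a[:]` → b = [3, 8, 9, 1, 2]
`a.append(397)` → a = [3, 8, 9, 1, 2, 397]
`print(a)` → prints [3, 8, 9, 1, 2, 397]
`print(b)` → prints [3, 8, 9, 1, 2]

Answer:
[3, 8, 9, 1, 2, 397]
[3, 8, 9, 1, 2]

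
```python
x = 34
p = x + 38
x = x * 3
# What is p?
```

Trace:
`x = 34` → x = 34
`p = x + 38` → p = 72
`x = x * 3` → x = 102
So p = 72

Answer: 72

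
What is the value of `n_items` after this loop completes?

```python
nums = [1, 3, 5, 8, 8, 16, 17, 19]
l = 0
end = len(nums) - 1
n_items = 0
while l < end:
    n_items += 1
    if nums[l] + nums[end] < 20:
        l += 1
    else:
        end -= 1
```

Steps to find pair summing to 20
`n_items` takes the values: 0 → 1 → 2 → 3 → 4 → 5 → 6 → 7

Answer: 7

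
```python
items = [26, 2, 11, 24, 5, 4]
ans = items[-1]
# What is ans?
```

Trace:
`items = [26, 2, 11, 24, 5, 4]` → items = [26, 2, 11, 24, 5, 4]
`ans = items[-1]` → ans = 4
So ans = 4

Answer: 4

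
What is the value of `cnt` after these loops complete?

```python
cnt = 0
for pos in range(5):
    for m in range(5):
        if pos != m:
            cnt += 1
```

5² - 5 (exclude diagonal)
`cnt` takes the values: 0 → 1 → 2 → 3 → 4 → 5 → 6 → 7 → 8 → 9 → 10 → 11 → 12 → 13 → 14 → 15 → 16 → 17 → 18 → 19 → 20

Answer: 20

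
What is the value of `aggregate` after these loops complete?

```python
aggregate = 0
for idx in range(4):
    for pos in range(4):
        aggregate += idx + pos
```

Sum of all idx+pos for idx,pos in 4x4
`aggregate` takes the values: 0 → 1 → 3 → 6 → 7 → 9 → 12 → 16 → 18 → 21 → 25 → 30 → 33 → 37 → 42 → 48

Answer: 48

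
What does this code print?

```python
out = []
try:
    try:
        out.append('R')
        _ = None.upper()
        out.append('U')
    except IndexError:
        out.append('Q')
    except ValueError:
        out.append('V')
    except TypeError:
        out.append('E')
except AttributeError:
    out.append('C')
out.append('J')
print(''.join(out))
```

Execution trace: 'R' (try body) → 'C' (outer except AttributeError) → 'J' (after the try/except). Output: RCJ

Answer: RCJ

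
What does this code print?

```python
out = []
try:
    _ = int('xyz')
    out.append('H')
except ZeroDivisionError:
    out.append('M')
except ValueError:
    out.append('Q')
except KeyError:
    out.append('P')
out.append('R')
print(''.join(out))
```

Execution trace: 'Q' (except ValueError) → 'R' (after the try/except). Output: QR

Answer: QR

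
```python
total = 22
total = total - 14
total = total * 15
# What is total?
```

Trace:
`total = 22` → total = 22
`total = total - 14` → total = 8
`total = total * 15` → total = 120
So total = 120

Answer: 120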